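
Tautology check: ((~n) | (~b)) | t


Build the truth table over {b, n, t}:
b | n | t | φ
-------------
False | False | False | True
True | False | False | True
False | True | False | True
True | True | False | False
False | False | True | True
True | False | True | True
False | True | True | True
True | True | True | True
Counterexample at row 4: with b=True, n=True, t=False, the formula is False.

No, it is not a tautology.


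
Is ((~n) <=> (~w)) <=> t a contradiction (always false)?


Truth table over {n, t, w}:
n | t | w | φ
-------------
False | False | False | False
True | False | False | True
False | True | False | True
True | True | False | False
False | False | True | True
True | False | True | False
False | True | True | False
True | True | True | True
Satisfying assignment at row 2: n=True, t=False, w=False gives True.

No, it is not a contradiction.


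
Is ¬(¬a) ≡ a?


Compare truth tables:
a | φ | ψ
---------
F | F | F
T | T | T
The columns φ and ψ agree on every row.

Yes, they are logically equivalent.


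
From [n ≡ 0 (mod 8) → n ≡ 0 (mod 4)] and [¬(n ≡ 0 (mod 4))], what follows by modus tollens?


Modus tollens: from (P → Q) and ¬Q, infer ¬P.
Q = 'n ≡ 0 (mod 4)' is denied; since P → Q, P must also fail.

Not (n ≡ 0 (mod 8)).


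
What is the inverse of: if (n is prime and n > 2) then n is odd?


The inverse of (P → Q) is (¬P → ¬Q). It is equivalent to the converse, not to the original.
Here P = '(n is prime and n > 2)' and Q = 'n is odd'.

If not ((n is prime and n > 2)), then not (n is odd).


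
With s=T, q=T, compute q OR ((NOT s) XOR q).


Substitute s=T, q=T:
NOT s = F
(NOT s) XOR q = F XOR T = T
q OR ((NOT s) XOR q) = T OR T = T

T


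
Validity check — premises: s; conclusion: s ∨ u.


This matches the form of disjunction introduction: the conclusion follows in every model of the premises.

Valid.


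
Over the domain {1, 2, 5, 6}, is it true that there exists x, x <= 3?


Evaluate the predicate on each element: 1:T, 2:T, 5:F, 6:F.
Witness x = 1 satisfies the predicate.

T


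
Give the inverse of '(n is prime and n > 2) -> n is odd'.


The inverse of (P → Q) is (¬P → ¬Q). It is equivalent to the converse, not to the original.
Here P = '(n is prime and n > 2)' and Q = 'n is odd'.

If not ((n is prime and n > 2)), then not (n is odd).


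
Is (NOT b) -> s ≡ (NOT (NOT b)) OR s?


Compare truth tables:
b | s | φ | ψ
-------------
F | F | F | F
T | F | T | T
F | T | T | T
T | T | T | T
The columns φ and ψ agree on every row.

Yes, they are logically equivalent.


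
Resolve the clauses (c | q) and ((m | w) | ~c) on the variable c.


The clauses contain complementary literals c and ~c.
Resolution eliminates this pair and disjoins the remaining literals (merging duplicates).

((q | m) | w)


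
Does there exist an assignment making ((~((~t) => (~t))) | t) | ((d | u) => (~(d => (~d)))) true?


Search for a satisfying assignment over {d, t, u}.
Try d=False, t=False, u=False: the formula evaluates to True.
A satisfying assignment exists.

Satisfiable.


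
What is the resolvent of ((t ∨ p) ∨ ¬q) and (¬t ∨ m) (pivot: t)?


The clauses contain complementary literals t and ¬t.
Resolution eliminates this pair and disjoins the remaining literals (merging duplicates).

((¬q ∨ p) ∨ m)


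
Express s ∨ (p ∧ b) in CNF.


Step 1: Distribute ∨ over ∧: s ∨ (p ∧ b) = (s ∨ p) ∧ (s ∨ b).

(s ∨ p) ∧ (s ∨ b)


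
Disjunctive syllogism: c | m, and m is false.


Disjunctive syllogism: from (P ∨ Q) and ¬P, infer Q.
One disjunct, 'm', is ruled out; the other must hold.

c


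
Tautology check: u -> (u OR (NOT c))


Build the truth table over {c, u}:
c | u | φ
---------
F | F | T
T | F | T
F | T | T
T | T | T
Every row evaluates to true.

Yes, it is a tautology.


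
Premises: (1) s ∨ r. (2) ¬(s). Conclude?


Disjunctive syllogism: from (P ∨ Q) and ¬P, infer Q.
One disjunct, 's', is ruled out; the other must hold.

r


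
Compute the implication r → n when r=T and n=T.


Implication is false only when antecedent is true and consequent is false.
Substitute: r=T, n=T.
T → T evaluates to T.

T


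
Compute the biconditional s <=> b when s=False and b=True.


Biconditional is true when both operands have the same truth value.
Substitute: s=False, b=True.
False <=> True evaluates to False.

False


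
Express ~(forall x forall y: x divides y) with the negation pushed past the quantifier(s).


Negation flips each quantifier (∀↔∃) and negates the inner predicate.
¬(forall x forall y: φ) = exists x exists y: ¬φ.

exists x exists y: ~(x divides y)


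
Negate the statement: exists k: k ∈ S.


¬(forall x: φ) = exists x: ¬φ, and ¬(exists x: φ) = forall x: ¬φ.
Apply to the existential statement.

forall k: ~(k ∈ S)


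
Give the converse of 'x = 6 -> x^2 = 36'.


The converse of (P → Q) is (Q → P). It is not in general equivalent to the original.
Here P = 'x = 6' and Q = 'x^2 = 36'.

If x^2 = 36, then x = 6.


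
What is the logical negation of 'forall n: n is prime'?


¬(forall x: φ) = exists x: ¬φ, and ¬(exists x: φ) = forall x: ¬φ.
Apply to the universal statement.

exists n: ~(n is prime)


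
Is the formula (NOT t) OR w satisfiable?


Search for a satisfying assignment over {t, w}.
Try t=F, w=F: the formula evaluates to T.
A satisfying assignment exists.

Satisfiable.


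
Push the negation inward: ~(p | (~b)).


De Morgan: the negation of a disjunction is the conjunction of the negations.
Distribute ~ across |, flipping it to &, and negate each literal.

(~p) & b


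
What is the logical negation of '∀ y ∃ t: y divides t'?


Negation flips each quantifier (∀↔∃) and negates the inner predicate.
¬(∀ y ∃ t: φ) = ∃ y ∀ t: ¬φ.

∃ y ∀ t: ¬(y divides t)


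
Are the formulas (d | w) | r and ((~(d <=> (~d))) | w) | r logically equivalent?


Compare truth tables:
d | r | w | φ | ψ
-----------------
False | False | False | False | True
True | False | False | True | True
False | True | False | True | True
True | True | False | True | True
False | False | True | True | True
True | False | True | True | True
False | True | True | True | True
True | True | True | True | True
They differ at row 1 (d=False, r=False, w=False): φ=False but ψ=True.

No, they are not logically equivalent.


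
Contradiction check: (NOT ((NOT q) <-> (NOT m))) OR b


Truth table over {b, m, q}:
b | m | q | φ
-------------
F | F | F | F
T | F | F | T
F | T | F | T
T | T | F | T
F | F | T | T
T | F | T | T
F | T | T | F
T | T | T | T
Satisfying assignment at row 2: b=T, m=F, q=F gives T.

No, it is not a contradiction.


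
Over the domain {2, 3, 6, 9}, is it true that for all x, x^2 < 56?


Evaluate the predicate on each element: 2:T, 3:T, 6:T, 9:F.
Counterexample x = 9 fails the predicate.

F


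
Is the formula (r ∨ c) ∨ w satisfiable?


Search for a satisfying assignment over {c, r, w}.
Try c=T, r=F, w=F: the formula evaluates to T.
A satisfying assignment exists.

Satisfiable.


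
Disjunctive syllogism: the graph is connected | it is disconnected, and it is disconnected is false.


Disjunctive syllogism: from (P ∨ Q) and ¬P, infer Q.
One disjunct, 'it is disconnected', is ruled out; the other must hold.

the graph is connected


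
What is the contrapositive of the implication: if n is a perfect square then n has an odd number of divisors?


The contrapositive of (P → Q) is (¬Q → ¬P); it is logically equivalent to the original.
Here P = 'n is a perfect square' and Q = 'n has an odd number of divisors'.

If not (n has an odd number of divisors), then not (n is a perfect square).


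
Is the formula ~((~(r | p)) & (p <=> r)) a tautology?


Build the truth table over {p, r}:
p | r | φ
---------
False | False | False
True | False | True
False | True | True
True | True | True
Counterexample at row 1: with p=False, r=False, the formula is False.

No, it is not a tautology.


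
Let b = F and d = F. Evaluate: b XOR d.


Exclusive or is true when exactly one operand is true.
Substitute: b=F, d=F.
F XOR F evaluates to F.

F


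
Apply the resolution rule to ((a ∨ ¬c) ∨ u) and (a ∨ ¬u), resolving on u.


The clauses contain complementary literals u and ¬u.
Resolution eliminates this pair and disjoins the remaining literals (merging duplicates).

(a ∨ ¬c)


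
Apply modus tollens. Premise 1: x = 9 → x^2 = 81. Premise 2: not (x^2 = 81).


Modus tollens: from (P → Q) and ¬Q, infer ¬P.
Q = 'x^2 = 81' is denied; since P → Q, P must also fail.

Not (x = 9).


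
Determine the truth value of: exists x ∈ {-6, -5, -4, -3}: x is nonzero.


Evaluate the predicate on each element: -6:True, -5:True, -4:True, -3:True.
Witness x = -6 satisfies the predicate.

True


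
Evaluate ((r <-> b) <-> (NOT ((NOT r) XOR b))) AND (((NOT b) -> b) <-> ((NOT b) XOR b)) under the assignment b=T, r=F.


Substitute b=T, r=F:
… (earlier sub-steps elided)
NOT r = T
(NOT r) XOR b = T XOR T = F
NOT ((NOT r) XOR b) = T
(r <-> b) <-> (NOT ((NOT r) XOR b)) = F <-> T = F
NOT b = F
(NOT b) -> b = F -> T = T
NOT b = F
(NOT b) XOR b = F XOR T = T
((NOT b) -> b) <-> ((NOT b) XOR b) = T <-> T = T
((r <-> b) <-> (NOT ((NOT r) XOR b))) AND (((NOT b) -> b) <-> ((NOT b) XOR b)) = F AND T = F

F


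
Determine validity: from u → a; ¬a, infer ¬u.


This matches the form of modus tollens: the conclusion follows in every model of the premises.

Valid.


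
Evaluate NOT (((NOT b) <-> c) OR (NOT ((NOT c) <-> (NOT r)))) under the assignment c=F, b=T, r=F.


Substitute c=F, b=T, r=F:
NOT b = F
(NOT b) <-> c = F <-> F = T
NOT c = T
NOT r = T
(NOT c) <-> (NOT r) = T <-> T = T
NOT ((NOT c) <-> (NOT r)) = F
((NOT b) <-> c) OR (NOT ((NOT c) <-> (NOT r))) = T OR F = T
NOT (((NOT b) <-> c) OR (NOT ((NOT c) <-> (NOT r)))) = F

F


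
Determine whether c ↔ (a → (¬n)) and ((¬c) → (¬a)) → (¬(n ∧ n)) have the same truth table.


Compare truth tables:
a | c | n | φ | ψ
-----------------
F | F | F | F | T
T | F | F | F | T
F | T | F | T | T
T | T | F | T | T
F | F | T | F | F
T | F | T | T | T
F | T | T | T | F
T | T | T | F | F
They differ at row 1 (a=F, c=F, n=F): φ=F but ψ=T.

No, they are not logically equivalent.


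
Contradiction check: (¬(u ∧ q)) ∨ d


Truth table over {d, q, u}:
d | q | u | φ
-------------
F | F | F | T
T | F | F | T
F | T | F | T
T | T | F | T
F | F | T | T
T | F | T | T
F | T | T | F
T | T | T | T
Satisfying assignment at row 1: d=F, q=F, u=F gives T.

No, it is not a contradiction.


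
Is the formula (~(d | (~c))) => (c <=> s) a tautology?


Build the truth table over {c, d, s}:
c | d | s | φ
-------------
False | False | False | True
True | False | False | False
False | True | False | True
True | True | False | True
False | False | True | True
True | False | True | True
False | True | True | True
True | True | True | True
Counterexample at row 2: with c=True, d=False, s=False, the formula is False.

No, it is not a tautology.


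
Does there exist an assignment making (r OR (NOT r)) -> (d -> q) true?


Search for a satisfying assignment over {d, q, r}.
Try d=F, q=F, r=F: the formula evaluates to T.
A satisfying assignment exists.

Satisfiable.


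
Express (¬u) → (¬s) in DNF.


Step 1: Rewrite (¬u) → (¬s) as ¬(¬u) ∨ (¬s).
Step 2: Eliminate any double negations (¬¬X = X).

u ∨ (¬s)


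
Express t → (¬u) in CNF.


Step 1: Rewrite t → (¬u) as ¬t ∨ (¬u).

(¬t) ∨ (¬u)


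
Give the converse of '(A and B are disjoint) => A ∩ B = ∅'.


The converse of (P → Q) is (Q → P). It is not in general equivalent to the original.
Here P = '(A and B are disjoint)' and Q = 'A ∩ B = ∅'.

If A ∩ B = ∅, then (A and B are disjoint).


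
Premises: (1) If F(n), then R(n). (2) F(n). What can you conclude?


Modus ponens: from (P → Q) and P, infer Q.
P = 'F(n)' is asserted, and P → Q holds, so Q follows.

R(n).


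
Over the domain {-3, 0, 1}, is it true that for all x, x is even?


Evaluate the predicate on each element: -3:F, 0:T, 1:F.
Counterexample x = -3 fails the predicate.

F


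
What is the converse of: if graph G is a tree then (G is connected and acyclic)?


The converse of (P → Q) is (Q → P). It is not in general equivalent to the original.
Here P = 'graph G is a tree' and Q = '(G is connected and acyclic)'.

If (G is connected and acyclic), then graph G is a tree.


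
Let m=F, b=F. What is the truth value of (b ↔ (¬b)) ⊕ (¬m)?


Substitute m=F, b=F:
¬b = T
b ↔ (¬b) = F ↔ T = F
¬m = T
(b ↔ (¬b)) ⊕ (¬m) = F ⊕ T = T

T


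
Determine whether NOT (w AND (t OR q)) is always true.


Build the truth table over {q, t, w}:
q | t | w | φ
-------------
F | F | F | T
T | F | F | T
F | T | F | T
T | T | F | T
F | F | T | T
T | F | T | F
F | T | T | F
T | T | T | F
Counterexample at row 6: with q=T, t=F, w=T, the formula is F.

No, it is not a tautology.


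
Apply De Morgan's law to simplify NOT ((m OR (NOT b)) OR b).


De Morgan: the negation of a disjunction is the conjunction of the negations.
Distribute NOT across OR, flipping it to AND, and negate each literal.

((NOT m) AND b) AND (NOT b)


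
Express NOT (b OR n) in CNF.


Step 1: Apply De Morgan: ¬(b ∨ n) = ¬b ∧ ¬n.

(NOT b) AND (NOT n)


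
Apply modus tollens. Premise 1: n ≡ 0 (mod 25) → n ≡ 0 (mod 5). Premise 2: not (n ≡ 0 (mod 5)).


Modus tollens: from (P → Q) and ¬Q, infer ¬P.
Q = 'n ≡ 0 (mod 5)' is denied; since P → Q, P must also fail.

Not (n ≡ 0 (mod 25)).


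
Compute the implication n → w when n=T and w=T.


Implication is false only when antecedent is true and consequent is false.
Substitute: n=T, w=T.
T → T evaluates to T.

T


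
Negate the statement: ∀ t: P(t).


¬(∀ x: φ) = ∃ x: ¬φ, and ¬(∃ x: φ) = ∀ x: ¬φ.
Apply to the universal statement.

∃ t: ¬(P(t))


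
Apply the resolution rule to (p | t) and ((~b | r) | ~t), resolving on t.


The clauses contain complementary literals t and ~t.
Resolution eliminates this pair and disjoins the remaining literals (merging duplicates).

((p | r) | ~b)


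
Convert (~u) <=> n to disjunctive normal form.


Step 1: (¬u) ↔ n is true exactly when both agree: ((¬u) ∧ n) ∨ (¬(¬u) ∧ ¬n).
Step 2: Eliminate any double negations (¬¬X = X).

((~u) & n) | (u & (~n))


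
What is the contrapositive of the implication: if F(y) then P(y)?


The contrapositive of (P → Q) is (¬Q → ¬P); it is logically equivalent to the original.
Here P = 'F(y)' and Q = 'P(y)'.

If not (P(y)), then not (F(y)).


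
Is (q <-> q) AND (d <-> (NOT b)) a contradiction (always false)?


Truth table over {b, d, q}:
b | d | q | φ
-------------
F | F | F | F
T | F | F | T
F | T | F | T
T | T | F | F
F | F | T | F
T | F | T | T
F | T | T | T
T | T | T | F
Satisfying assignment at row 2: b=T, d=F, q=F gives T.

No, it is not a contradiction.


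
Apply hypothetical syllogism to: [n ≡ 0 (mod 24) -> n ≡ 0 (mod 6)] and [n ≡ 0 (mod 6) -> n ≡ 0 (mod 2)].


Hypothetical syllogism: from (P → Q) and (Q → R), infer (P → R).
Chain the two implications through the shared middle term 'n ≡ 0 (mod 6)'.

n ≡ 0 (mod 24) -> n ≡ 0 (mod 2)


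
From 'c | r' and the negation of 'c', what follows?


Disjunctive syllogism: from (P ∨ Q) and ¬P, infer Q.
One disjunct, 'c', is ruled out; the other must hold.

r


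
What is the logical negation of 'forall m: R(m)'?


¬(forall x: φ) = exists x: ¬φ, and ¬(exists x: φ) = forall x: ¬φ.
Apply to the universal statement.

exists m: ~(R(m))


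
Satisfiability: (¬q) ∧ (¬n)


Search for a satisfying assignment over {n, q}.
Try n=F, q=F: the formula evaluates to T.
A satisfying assignment exists.

Satisfiable.


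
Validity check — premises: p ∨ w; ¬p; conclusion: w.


This matches the form of disjunctive syllogism: the conclusion follows in every model of the premises.

Valid.


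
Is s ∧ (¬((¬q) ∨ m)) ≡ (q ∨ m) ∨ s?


Compare truth tables:
m | q | s | φ | ψ
-----------------
F | F | F | F | F
T | F | F | F | T
F | T | F | F | T
T | T | F | F | T
F | F | T | F | T
T | F | T | F | T
F | T | T | T | T
T | T | T | F | T
They differ at row 2 (m=T, q=F, s=F): φ=F but ψ=T.

No, they are not logically equivalent.


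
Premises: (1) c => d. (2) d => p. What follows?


Hypothetical syllogism: from (P → Q) and (Q → R), infer (P → R).
Chain the two implications through the shared middle term 'd'.

c => p


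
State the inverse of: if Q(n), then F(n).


The inverse of (P → Q) is (¬P → ¬Q). It is equivalent to the converse, not to the original.
Here P = 'Q(n)' and Q = 'F(n)'.

If not (Q(n)), then not (F(n)).


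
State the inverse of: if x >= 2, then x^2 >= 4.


The inverse of (P → Q) is (¬P → ¬Q). It is equivalent to the converse, not to the original.
Here P = 'x >= 2' and Q = 'x^2 >= 4'.

If not (x >= 2), then not (x^2 >= 4).


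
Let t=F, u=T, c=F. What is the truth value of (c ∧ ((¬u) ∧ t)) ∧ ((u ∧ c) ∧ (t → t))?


Substitute t=F, u=T, c=F:
¬u = F
(¬u) ∧ t = F ∧ F = F
c ∧ ((¬u) ∧ t) = F ∧ F = F
u ∧ c = T ∧ F = F
t → t = F → F = T
(u ∧ c) ∧ (t → t) = F ∧ T = F
(c ∧ ((¬u) ∧ t)) ∧ ((u ∧ c) ∧ (t → t)) = F ∧ F = F

F


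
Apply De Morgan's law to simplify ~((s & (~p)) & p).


De Morgan: the negation of a conjunction is the disjunction of the negations.
Distribute ~ across &, flipping it to |, and negate each literal.

((~s) | p) | (~p)


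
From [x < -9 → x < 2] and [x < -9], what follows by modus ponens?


Modus ponens: from (P → Q) and P, infer Q.
P = 'x < -9' is asserted, and P → Q holds, so Q follows.

x < 2.


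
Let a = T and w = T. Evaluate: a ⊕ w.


Exclusive or is true when exactly one operand is true.
Substitute: a=T, w=T.
T ⊕ T evaluates to F.

F


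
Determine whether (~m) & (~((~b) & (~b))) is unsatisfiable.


Truth table over {b, m}:
b | m | φ
---------
False | False | False
True | False | True
False | True | False
True | True | False
Satisfying assignment at row 2: b=True, m=False gives True.

No, it is not a contradiction.


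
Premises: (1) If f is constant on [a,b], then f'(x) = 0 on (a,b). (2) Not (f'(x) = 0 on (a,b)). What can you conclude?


Modus tollens: from (P → Q) and ¬Q, infer ¬P.
Q = 'f'(x) = 0 on (a,b)' is denied; since P → Q, P must also fail.

Not (f is constant on [a,b]).


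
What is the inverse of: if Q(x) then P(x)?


The inverse of (P → Q) is (¬P → ¬Q). It is equivalent to the converse, not to the original.
Here P = 'Q(x)' and Q = 'P(x)'.

If not (Q(x)), then not (P(x)).


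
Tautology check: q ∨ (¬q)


Build the truth table over {q}:
q | φ
-----
F | T
T | T
Every row evaluates to true.

Yes, it is a tautology.


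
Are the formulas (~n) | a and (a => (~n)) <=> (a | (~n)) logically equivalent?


Compare truth tables:
a | n | φ | ψ
-------------
False | False | True | True
True | False | True | True
False | True | False | False
True | True | True | False
They differ at row 4 (a=True, n=True): φ=True but ψ=False.

No, they are not logically equivalent.


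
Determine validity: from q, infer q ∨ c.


This matches the form of disjunction introduction: the conclusion follows in every model of the premises.

Valid.


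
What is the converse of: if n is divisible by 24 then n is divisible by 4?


The converse of (P → Q) is (Q → P). It is not in general equivalent to the original.
Here P = 'n is divisible by 24' and Q = 'n is divisible by 4'.

If n is divisible by 4, then n is divisible by 24.


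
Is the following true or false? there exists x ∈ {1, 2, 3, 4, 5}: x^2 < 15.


Evaluate the predicate on each element: 1:T, 2:T, 3:T, 4:F, 5:F.
Witness x = 1 satisfies the predicate.

T


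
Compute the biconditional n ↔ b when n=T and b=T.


Biconditional is true when both operands have the same truth value.
Substitute: n=T, b=T.
T ↔ T evaluates to T.

T


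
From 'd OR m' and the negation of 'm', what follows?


Disjunctive syllogism: from (P ∨ Q) and ¬P, infer Q.
One disjunct, 'm', is ruled out; the other must hold.

d


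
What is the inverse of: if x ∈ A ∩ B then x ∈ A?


The inverse of (P → Q) is (¬P → ¬Q). It is equivalent to the converse, not to the original.
Here P = 'x ∈ A ∩ B' and Q = 'x ∈ A'.

If not (x ∈ A ∩ B), then not (x ∈ A).


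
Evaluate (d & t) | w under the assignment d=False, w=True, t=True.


Substitute d=False, w=True, t=True:
d & t = False & True = False
(d & t) | w = False | True = True

True


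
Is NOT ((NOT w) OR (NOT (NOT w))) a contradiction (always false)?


Truth table over {w}:
w | φ
-----
F | F
T | F
Every row is false.

Yes, it is a contradiction.


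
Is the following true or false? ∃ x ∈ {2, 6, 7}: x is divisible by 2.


Evaluate the predicate on each element: 2:T, 6:T, 7:F.
Witness x = 2 satisfies the predicate.

T


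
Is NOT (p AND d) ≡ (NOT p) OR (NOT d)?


Compare truth tables:
d | p | φ | ψ
-------------
F | F | T | T
T | F | T | T
F | T | T | T
T | T | F | F
The columns φ and ψ agree on every row.

Yes, they are logically equivalent.


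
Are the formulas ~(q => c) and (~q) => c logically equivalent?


Compare truth tables:
c | q | φ | ψ
-------------
False | False | False | False
True | False | False | True
False | True | True | True
True | True | False | True
They differ at row 2 (c=True, q=False): φ=False but ψ=True.

No, they are not logically equivalent.


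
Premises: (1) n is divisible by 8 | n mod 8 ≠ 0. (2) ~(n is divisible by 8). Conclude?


Disjunctive syllogism: from (P ∨ Q) and ¬P, infer Q.
One disjunct, 'n is divisible by 8', is ruled out; the other must hold.

n mod 8 ≠ 0


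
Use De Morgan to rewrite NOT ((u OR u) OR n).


De Morgan: the negation of a disjunction is the conjunction of the negations.
Distribute NOT across OR, flipping it to AND, and negate each literal.

((NOT u) AND (NOT u)) AND (NOT n)


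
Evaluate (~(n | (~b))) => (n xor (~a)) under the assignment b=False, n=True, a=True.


Substitute b=False, n=True, a=True:
~b = True
n | (~b) = True | True = True
~(n | (~b)) = False
~a = False
n xor (~a) = True xor False = True
(~(n | (~b))) => (n xor (~a)) = False => True = True

True


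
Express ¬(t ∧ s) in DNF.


Step 1: Apply De Morgan: ¬(t ∧ s) = ¬t ∨ ¬s.

(¬t) ∨ (¬s)


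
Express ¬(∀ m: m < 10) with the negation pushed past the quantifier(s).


¬(∀ x: φ) = ∃ x: ¬φ, and ¬(∃ x: φ) = ∀ x: ¬φ.
Apply to the universal statement.

∃ m: ¬(m < 10)


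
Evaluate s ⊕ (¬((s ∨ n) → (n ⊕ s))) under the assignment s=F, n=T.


Substitute s=F, n=T:
s ∨ n = F ∨ T = T
n ⊕ s = T ⊕ F = T
(s ∨ n) → (n ⊕ s) = T → T = T
¬((s ∨ n) → (n ⊕ s)) = F
s ⊕ (¬((s ∨ n) → (n ⊕ s))) = F ⊕ F = F

F


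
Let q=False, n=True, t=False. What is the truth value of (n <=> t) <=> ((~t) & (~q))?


Substitute q=False, n=True, t=False:
n <=> t = True <=> False = False
~t = True
~q = True
(~t) & (~q) = True & True = True
(n <=> t) <=> ((~t) & (~q)) = False <=> True = False

False


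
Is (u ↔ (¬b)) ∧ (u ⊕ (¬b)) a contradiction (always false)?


Truth table over {b, u}:
b | u | φ
---------
F | F | F
T | F | F
F | T | F
T | T | F
Every row is false.

Yes, it is a contradiction.


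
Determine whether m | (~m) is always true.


Build the truth table over {m}:
m | φ
-----
False | True
True | True
Every row evaluates to true.

Yes, it is a tautology.


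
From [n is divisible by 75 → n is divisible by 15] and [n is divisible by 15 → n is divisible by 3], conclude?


Hypothetical syllogism: from (P → Q) and (Q → R), infer (P → R).
Chain the two implications through the shared middle term 'n is divisible by 15'.

n is divisible by 75 → n is divisible by 3


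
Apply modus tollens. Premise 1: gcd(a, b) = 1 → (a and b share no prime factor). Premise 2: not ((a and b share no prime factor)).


Modus tollens: from (P → Q) and ¬Q, infer ¬P.
Q = '(a and b share no prime factor)' is denied; since P → Q, P must also fail.

Not (gcd(a, b) = 1).


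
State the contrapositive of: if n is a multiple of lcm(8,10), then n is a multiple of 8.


The contrapositive of (P → Q) is (¬Q → ¬P); it is logically equivalent to the original.
Here P = 'n is a multiple of lcm(8,10)' and Q = 'n is a multiple of 8'.

If not (n is a multiple of 8), then not (n is a multiple of lcm(8,10)).


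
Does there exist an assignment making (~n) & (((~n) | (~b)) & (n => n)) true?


Search for a satisfying assignment over {b, n}.
Try b=False, n=False: the formula evaluates to True.
A satisfying assignment exists.

Satisfiable.


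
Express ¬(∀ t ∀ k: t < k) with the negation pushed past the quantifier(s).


Negation flips each quantifier (∀↔∃) and negates the inner predicate.
¬(∀ t ∀ k: φ) = ∃ t ∃ k: ¬φ.

∃ t ∃ k: ¬(t < k)


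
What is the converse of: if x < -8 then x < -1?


The converse of (P → Q) is (Q → P). It is not in general equivalent to the original.
Here P = 'x < -8' and Q = 'x < -1'.

If x < -1, then x < -8.


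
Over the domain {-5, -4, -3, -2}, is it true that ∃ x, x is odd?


Evaluate the predicate on each element: -5:T, -4:F, -3:T, -2:F.
Witness x = -5 satisfies the predicate.

T


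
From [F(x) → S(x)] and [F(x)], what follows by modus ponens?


Modus ponens: from (P → Q) and P, infer Q.
P = 'F(x)' is asserted, and P → Q holds, so Q follows.

S(x).


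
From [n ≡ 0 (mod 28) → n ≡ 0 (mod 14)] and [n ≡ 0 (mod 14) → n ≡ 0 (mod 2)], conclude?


Hypothetical syllogism: from (P → Q) and (Q → R), infer (P → R).
Chain the two implications through the shared middle term 'n ≡ 0 (mod 14)'.

n ≡ 0 (mod 28) → n ≡ 0 (mod 2)


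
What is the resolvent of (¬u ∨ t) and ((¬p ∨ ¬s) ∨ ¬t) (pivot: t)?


The clauses contain complementary literals t and ¬t.
Resolution eliminates this pair and disjoins the remaining literals (merging duplicates).

((¬u ∨ ¬p) ∨ ¬s)


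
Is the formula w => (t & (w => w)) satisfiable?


Search for a satisfying assignment over {t, w}.
Try t=False, w=False: the formula evaluates to True.
A satisfying assignment exists.

Satisfiable.


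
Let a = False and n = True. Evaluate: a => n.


Implication is false only when antecedent is true and consequent is false.
Substitute: a=False, n=True.
False => True evaluates to True.

True


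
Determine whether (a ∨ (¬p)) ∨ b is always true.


Build the truth table over {a, b, p}:
a | b | p | φ
-------------
F | F | F | T
T | F | F | T
F | T | F | T
T | T | F | T
F | F | T | F
T | F | T | T
F | T | T | T
T | T | T | T
Counterexample at row 5: with a=F, b=F, p=T, the formula is F.

No, it is not a tautology.


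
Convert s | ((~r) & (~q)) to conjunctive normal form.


Step 1: Distribute ∨ over ∧: s ∨ ((¬r) ∧ (¬q)) = (s ∨ (¬r)) ∧ (s ∨ (¬q)).

(s | (~r)) & (s | (~q))


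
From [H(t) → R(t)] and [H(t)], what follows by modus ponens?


Modus ponens: from (P → Q) and P, infer Q.
P = 'H(t)' is asserted, and P → Q holds, so Q follows.

R(t).


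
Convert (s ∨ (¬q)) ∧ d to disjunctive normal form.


Step 1: Distribute ∧ over ∨: (s ∨ (¬q)) ∧ d = (s ∧ d) ∨ ((¬q) ∧ d).

(s ∧ d) ∨ ((¬q) ∧ d)


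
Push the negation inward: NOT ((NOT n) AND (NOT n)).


De Morgan: the negation of a conjunction is the disjunction of the negations.
Distribute NOT across AND, flipping it to OR, and negate each literal.

n OR n


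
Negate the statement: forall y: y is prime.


¬(forall x: φ) = exists x: ¬φ, and ¬(exists x: φ) = forall x: ¬φ.
Apply to the universal statement.

exists y: ~(y is prime)


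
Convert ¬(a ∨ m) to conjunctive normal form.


Step 1: Apply De Morgan: ¬(a ∨ m) = ¬a ∧ ¬m.

(¬a) ∧ (¬m)


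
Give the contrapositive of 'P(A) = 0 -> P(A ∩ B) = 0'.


The contrapositive of (P → Q) is (¬Q → ¬P); it is logically equivalent to the original.
Here P = 'P(A) = 0' and Q = 'P(A ∩ B) = 0'.

If not (P(A ∩ B) = 0), then not (P(A) = 0).


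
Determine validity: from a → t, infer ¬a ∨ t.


This matches the form of material implication: the conclusion follows in every model of the premises.

Valid.


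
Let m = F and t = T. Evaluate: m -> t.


Implication is false only when antecedent is true and consequent is false.
Substitute: m=F, t=T.
F -> T evaluates to T.

T


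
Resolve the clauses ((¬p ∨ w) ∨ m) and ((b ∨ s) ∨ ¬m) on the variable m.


The clauses contain complementary literals m and ¬m.
Resolution eliminates this pair and disjoins the remaining literals (merging duplicates).

(((¬p ∨ w) ∨ b) ∨ s)


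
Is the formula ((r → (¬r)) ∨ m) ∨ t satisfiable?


Search for a satisfying assignment over {m, r, t}.
Try m=F, r=F, t=F: the formula evaluates to T.
A satisfying assignment exists.

Satisfiable.


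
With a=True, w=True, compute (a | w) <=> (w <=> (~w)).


Substitute a=True, w=True:
a | w = True | True = True
~w = False
w <=> (~w) = True <=> False = False
(a | w) <=> (w <=> (~w)) = True <=> False = False

False


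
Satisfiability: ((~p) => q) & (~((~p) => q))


Check all 4 assignments over {p, q}:
p | q | φ
---------
False | False | False
True | False | False
False | True | False
True | True | False
No assignment makes the formula true.

Unsatisfiable.


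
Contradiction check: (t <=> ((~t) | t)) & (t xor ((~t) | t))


Truth table over {t}:
t | φ
-----
False | False
True | False
Every row is false.

Yes, it is a contradiction.


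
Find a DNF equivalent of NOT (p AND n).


Step 1: Apply De Morgan: ¬(p ∧ n) = ¬p ∨ ¬n.

(NOT p) OR (NOT n)


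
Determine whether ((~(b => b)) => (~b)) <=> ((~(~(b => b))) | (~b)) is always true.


Build the truth table over {b}:
b | φ
-----
False | True
True | True
Every row evaluates to true.

Yes, it is a tautology.


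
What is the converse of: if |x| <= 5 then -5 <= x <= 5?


The converse of (P → Q) is (Q → P). It is not in general equivalent to the original.
Here P = '|x| <= 5' and Q = '-5 <= x <= 5'.

If -5 <= x <= 5, then |x| <= 5.


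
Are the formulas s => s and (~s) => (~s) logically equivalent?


Compare truth tables:
s | φ | ψ
---------
False | True | True
True | True | True
The columns φ and ψ agree on every row.

Yes, they are logically equivalent.


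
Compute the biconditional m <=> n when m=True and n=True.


Biconditional is true when both operands have the same truth value.
Substitute: m=True, n=True.
True <=> True evaluates to True.

True


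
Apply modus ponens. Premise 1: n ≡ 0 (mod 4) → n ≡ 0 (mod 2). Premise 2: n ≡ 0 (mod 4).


Modus ponens: from (P → Q) and P, infer Q.
P = 'n ≡ 0 (mod 4)' is asserted, and P → Q holds, so Q follows.

n ≡ 0 (mod 2).


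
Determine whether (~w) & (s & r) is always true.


Build the truth table over {r, s, w}:
r | s | w | φ
-------------
False | False | False | False
True | False | False | False
False | True | False | False
True | True | False | True
False | False | True | False
True | False | True | False
False | True | True | False
True | True | True | False
Counterexample at row 1: with r=False, s=False, w=False, the formula is False.

No, it is not a tautology.


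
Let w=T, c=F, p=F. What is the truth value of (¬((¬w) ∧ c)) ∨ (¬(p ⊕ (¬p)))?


Substitute w=T, c=F, p=F:
¬w = F
(¬w) ∧ c = F ∧ F = F
¬((¬w) ∧ c) = T
¬p = T
p ⊕ (¬p) = F ⊕ T = T
¬(p ⊕ (¬p)) = F
(¬((¬w) ∧ c)) ∨ (¬(p ⊕ (¬p))) = T ∨ F = T

T


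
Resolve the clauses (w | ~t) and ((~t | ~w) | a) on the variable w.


The clauses contain complementary literals w and ~w.
Resolution eliminates this pair and disjoins the remaining literals (merging duplicates).

(~t | a)


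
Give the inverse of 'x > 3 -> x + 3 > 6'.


The inverse of (P → Q) is (¬P → ¬Q). It is equivalent to the converse, not to the original.
Here P = 'x > 3' and Q = 'x + 3 > 6'.

If not (x > 3), then not (x + 3 > 6).


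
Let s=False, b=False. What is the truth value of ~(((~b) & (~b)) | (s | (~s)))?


Substitute s=False, b=False:
~b = True
~b = True
(~b) & (~b) = True & True = True
~s = True
s | (~s) = False | True = True
((~b) & (~b)) | (s | (~s)) = True | True = True
~(((~b) & (~b)) | (s | (~s))) = False

False


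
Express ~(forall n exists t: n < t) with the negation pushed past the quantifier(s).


Negation flips each quantifier (∀↔∃) and negates the inner predicate.
¬(forall n exists t: φ) = exists n forall t: ¬φ.

exists n forall t: ~(n < t)


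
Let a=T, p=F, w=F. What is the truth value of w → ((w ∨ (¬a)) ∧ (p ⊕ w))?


Substitute a=T, p=F, w=F:
¬a = F
w ∨ (¬a) = F ∨ F = F
p ⊕ w = F ⊕ F = F
(w ∨ (¬a)) ∧ (p ⊕ w) = F ∧ F = F
w → ((w ∨ (¬a)) ∧ (p ⊕ w)) = F → F = T

T


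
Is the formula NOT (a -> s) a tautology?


Build the truth table over {a, s}:
a | s | φ
---------
F | F | F
T | F | T
F | T | F
T | T | F
Counterexample at row 1: with a=F, s=F, the formula is F.

No, it is not a tautology.


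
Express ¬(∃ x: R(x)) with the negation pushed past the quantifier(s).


¬(∀ x: φ) = ∃ x: ¬φ, and ¬(∃ x: φ) = ∀ x: ¬φ.
Apply to the existential statement.

∀ x: ¬(R(x))


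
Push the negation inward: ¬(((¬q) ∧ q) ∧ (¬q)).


De Morgan: the negation of a conjunction is the disjunction of the negations.
Distribute ¬ across ∧, flipping it to ∨, and negate each literal.

(q ∨ (¬q)) ∨ q


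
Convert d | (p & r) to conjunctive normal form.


Step 1: Distribute ∨ over ∧: d ∨ (p ∧ r) = (d ∨ p) ∧ (d ∨ r).

(d | p) & (d | r)


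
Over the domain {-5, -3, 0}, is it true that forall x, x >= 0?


Evaluate the predicate on each element: -5:False, -3:False, 0:True.
Counterexample x = -5 fails the predicate.

False


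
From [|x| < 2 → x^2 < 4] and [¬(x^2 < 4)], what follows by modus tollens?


Modus tollens: from (P → Q) and ¬Q, infer ¬P.
Q = 'x^2 < 4' is denied; since P → Q, P must also fail.

Not (|x| < 2).


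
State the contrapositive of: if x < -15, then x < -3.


The contrapositive of (P → Q) is (¬Q → ¬P); it is logically equivalent to the original.
Here P = 'x < -15' and Q = 'x < -3'.

If not (x < -3), then not (x < -15).


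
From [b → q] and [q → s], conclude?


Hypothetical syllogism: from (P → Q) and (Q → R), infer (P → R).
Chain the two implications through the shared middle term 'q'.

b → s


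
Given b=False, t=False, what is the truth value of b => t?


Implication is false only when antecedent is true and consequent is false.
Substitute: b=False, t=False.
False => False evaluates to True.

True


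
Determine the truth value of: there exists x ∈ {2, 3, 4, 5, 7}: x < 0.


Evaluate the predicate on each element: 2:F, 3:F, 4:F, 5:F, 7:F.
No element satisfies the predicate.

F


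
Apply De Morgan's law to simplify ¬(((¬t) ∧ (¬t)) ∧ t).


De Morgan: the negation of a conjunction is the disjunction of the negations.
Distribute ¬ across ∧, flipping it to ∨, and negate each literal.

(t ∨ t) ∨ (¬t)


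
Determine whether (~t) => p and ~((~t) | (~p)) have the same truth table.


Compare truth tables:
p | t | φ | ψ
-------------
False | False | False | False
True | False | True | False
False | True | True | False
True | True | True | True
They differ at row 2 (p=True, t=False): φ=True but ψ=False.

No, they are not logically equivalent.


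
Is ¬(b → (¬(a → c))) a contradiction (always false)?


Truth table over {a, b, c}:
a | b | c | φ
-------------
F | F | F | F
T | F | F | F
F | T | F | T
T | T | F | F
F | F | T | F
T | F | T | F
F | T | T | T
T | T | T | T
Satisfying assignment at row 3: a=F, b=T, c=F gives T.

No, it is not a contradiction.


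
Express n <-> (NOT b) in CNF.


Step 1: Rewrite n ↔ (¬b) as (n → (¬b)) ∧ ((¬b) → n).
Step 2: Rewrite each implication as a disjunction.
Step 3: Eliminate any double negations (¬¬X = X).

((NOT n) OR (NOT b)) AND (b OR n)


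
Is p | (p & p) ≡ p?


Compare truth tables:
p | φ | ψ
---------
False | False | False
True | True | True
The columns φ and ψ agree on every row.

Yes, they are logically equivalent.


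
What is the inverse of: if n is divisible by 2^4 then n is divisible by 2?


The inverse of (P → Q) is (¬P → ¬Q). It is equivalent to the converse, not to the original.
Here P = 'n is divisible by 2^4' and Q = 'n is divisible by 2'.

If not (n is divisible by 2^4), then not (n is divisible by 2).


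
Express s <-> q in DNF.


Step 1: s ↔ q is true exactly when both agree: (s ∧ q) ∨ (¬s ∧ ¬q).

(s AND q) OR ((NOT s) AND (NOT q))


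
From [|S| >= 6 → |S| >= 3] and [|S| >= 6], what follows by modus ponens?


Modus ponens: from (P → Q) and P, infer Q.
P = '|S| >= 6' is asserted, and P → Q holds, so Q follows.

|S| >= 3.


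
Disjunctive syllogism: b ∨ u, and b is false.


Disjunctive syllogism: from (P ∨ Q) and ¬P, infer Q.
One disjunct, 'b', is ruled out; the other must hold.

u


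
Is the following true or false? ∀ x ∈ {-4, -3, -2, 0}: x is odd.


Evaluate the predicate on each element: -4:F, -3:T, -2:F, 0:F.
Counterexample x = -4 fails the predicate.

F


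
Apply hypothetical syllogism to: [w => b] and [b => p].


Hypothetical syllogism: from (P → Q) and (Q → R), infer (P → R).
Chain the two implications through the shared middle term 'b'.

w => p


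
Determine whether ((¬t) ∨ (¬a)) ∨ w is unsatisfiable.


Truth table over {a, t, w}:
a | t | w | φ
-------------
F | F | F | T
T | F | F | T
F | T | F | T
T | T | F | F
F | F | T | T
T | F | T | T
F | T | T | T
T | T | T | T
Satisfying assignment at row 1: a=F, t=F, w=F gives T.

No, it is not a contradiction.


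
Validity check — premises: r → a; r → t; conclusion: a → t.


This is (no valid rule). There exist truth assignments where the premises are all true but the conclusion is false.

Invalid.


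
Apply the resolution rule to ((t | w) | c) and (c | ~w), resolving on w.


The clauses contain complementary literals w and ~w.
Resolution eliminates this pair and disjoins the remaining literals (merging duplicates).

(c | t)


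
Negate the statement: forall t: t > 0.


¬(forall x: φ) = exists x: ¬φ, and ¬(exists x: φ) = forall x: ¬φ.
Apply to the universal statement.

exists t: ~(t > 0)


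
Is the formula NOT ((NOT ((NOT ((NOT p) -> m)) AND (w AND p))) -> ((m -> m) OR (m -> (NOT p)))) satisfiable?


Check all 8 assignments over {m, p, w}:
m | p | w | φ
-------------
F | F | F | F
T | F | F | F
F | T | F | F
T | T | F | F
F | F | T | F
T | F | T | F
F | T | T | F
T | T | T | F
No assignment makes the formula true.

Unsatisfiable.


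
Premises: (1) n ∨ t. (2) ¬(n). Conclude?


Disjunctive syllogism: from (P ∨ Q) and ¬P, infer Q.
One disjunct, 'n', is ruled out; the other must hold.

t


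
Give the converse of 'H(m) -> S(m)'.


The converse of (P → Q) is (Q → P). It is not in general equivalent to the original.
Here P = 'H(m)' and Q = 'S(m)'.

If S(m), then H(m).
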